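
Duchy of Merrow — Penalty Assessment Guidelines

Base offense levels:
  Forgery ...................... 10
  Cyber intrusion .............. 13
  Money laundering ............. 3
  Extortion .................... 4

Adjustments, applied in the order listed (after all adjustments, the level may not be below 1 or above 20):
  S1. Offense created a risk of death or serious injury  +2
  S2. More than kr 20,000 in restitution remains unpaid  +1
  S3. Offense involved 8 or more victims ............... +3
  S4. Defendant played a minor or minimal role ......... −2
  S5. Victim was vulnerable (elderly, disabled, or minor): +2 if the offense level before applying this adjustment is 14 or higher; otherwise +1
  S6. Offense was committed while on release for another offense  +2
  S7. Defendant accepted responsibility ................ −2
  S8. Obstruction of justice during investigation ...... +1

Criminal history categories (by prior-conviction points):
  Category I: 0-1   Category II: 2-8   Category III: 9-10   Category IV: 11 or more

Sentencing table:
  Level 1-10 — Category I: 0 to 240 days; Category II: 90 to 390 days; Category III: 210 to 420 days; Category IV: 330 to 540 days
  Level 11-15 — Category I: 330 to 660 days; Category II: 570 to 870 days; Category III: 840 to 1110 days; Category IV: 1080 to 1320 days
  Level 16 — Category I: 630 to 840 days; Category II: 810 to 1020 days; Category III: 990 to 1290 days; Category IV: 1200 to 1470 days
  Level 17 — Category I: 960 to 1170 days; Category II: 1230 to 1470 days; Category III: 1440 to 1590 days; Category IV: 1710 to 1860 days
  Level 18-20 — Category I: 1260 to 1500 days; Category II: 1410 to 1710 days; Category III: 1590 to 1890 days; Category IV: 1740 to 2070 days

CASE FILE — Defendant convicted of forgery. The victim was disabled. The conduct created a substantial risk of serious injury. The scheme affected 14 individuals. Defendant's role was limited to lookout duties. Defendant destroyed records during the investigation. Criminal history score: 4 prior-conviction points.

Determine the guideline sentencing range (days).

570-870 days

Base offense level for forgery: 10.
S1 applies: 10 + 2 = 12.
S3 applies: 12 + 3 = 15.
S4 applies: 15 − 2 = 13.
S5 applies (level before this adjustment is 13 < 14, so +1): 13 + 1 = 14.
S6 does not apply.
S8 applies: 14 + 1 = 15.
Final offense level: 15.
Criminal history: 4 prior points → Category II (2-8).
Level 15 falls in the 11-15 band.
Grid: Level 11-15 × Category II = 570-870 days.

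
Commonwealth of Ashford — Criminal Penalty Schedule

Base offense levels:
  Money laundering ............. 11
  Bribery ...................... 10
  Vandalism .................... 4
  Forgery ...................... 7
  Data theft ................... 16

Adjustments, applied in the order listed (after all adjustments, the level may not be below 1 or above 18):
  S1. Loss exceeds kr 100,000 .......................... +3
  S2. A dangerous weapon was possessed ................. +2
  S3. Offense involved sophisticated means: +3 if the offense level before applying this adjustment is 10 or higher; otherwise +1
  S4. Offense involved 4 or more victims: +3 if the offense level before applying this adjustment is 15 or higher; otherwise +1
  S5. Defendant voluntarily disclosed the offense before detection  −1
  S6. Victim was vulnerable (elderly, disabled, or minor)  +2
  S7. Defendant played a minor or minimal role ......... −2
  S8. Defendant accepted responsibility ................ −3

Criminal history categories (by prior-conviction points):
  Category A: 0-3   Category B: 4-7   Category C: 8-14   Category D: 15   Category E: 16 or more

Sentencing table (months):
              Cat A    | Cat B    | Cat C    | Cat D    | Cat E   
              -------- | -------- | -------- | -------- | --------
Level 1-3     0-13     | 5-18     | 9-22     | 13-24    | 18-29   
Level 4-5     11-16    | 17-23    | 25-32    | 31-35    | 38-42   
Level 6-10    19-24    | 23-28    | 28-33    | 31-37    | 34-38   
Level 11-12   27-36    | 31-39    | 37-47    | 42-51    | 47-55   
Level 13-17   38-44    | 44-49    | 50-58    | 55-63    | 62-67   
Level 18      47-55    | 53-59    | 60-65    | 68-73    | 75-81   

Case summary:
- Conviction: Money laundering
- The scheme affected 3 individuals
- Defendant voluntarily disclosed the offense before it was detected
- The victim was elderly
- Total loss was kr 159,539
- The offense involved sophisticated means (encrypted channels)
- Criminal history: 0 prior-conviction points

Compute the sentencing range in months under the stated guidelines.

47-55 months

Base offense level for money laundering: 11.
S1 applies: 11 + 3 = 14.
S3 applies (level before this adjustment is 14 ≥ 10, so +3): 14 + 3 = 17.
S4 does not apply.
S5 applies: 17 − 1 = 16.
S6 applies: 16 + 2 = 18.
S8 does not apply.
Final offense level: 18.
Criminal history: 0 prior points → Category A (0-3).
Level 18 falls in the 18 band.
Grid: Level 18 × Category A = 47-55 months.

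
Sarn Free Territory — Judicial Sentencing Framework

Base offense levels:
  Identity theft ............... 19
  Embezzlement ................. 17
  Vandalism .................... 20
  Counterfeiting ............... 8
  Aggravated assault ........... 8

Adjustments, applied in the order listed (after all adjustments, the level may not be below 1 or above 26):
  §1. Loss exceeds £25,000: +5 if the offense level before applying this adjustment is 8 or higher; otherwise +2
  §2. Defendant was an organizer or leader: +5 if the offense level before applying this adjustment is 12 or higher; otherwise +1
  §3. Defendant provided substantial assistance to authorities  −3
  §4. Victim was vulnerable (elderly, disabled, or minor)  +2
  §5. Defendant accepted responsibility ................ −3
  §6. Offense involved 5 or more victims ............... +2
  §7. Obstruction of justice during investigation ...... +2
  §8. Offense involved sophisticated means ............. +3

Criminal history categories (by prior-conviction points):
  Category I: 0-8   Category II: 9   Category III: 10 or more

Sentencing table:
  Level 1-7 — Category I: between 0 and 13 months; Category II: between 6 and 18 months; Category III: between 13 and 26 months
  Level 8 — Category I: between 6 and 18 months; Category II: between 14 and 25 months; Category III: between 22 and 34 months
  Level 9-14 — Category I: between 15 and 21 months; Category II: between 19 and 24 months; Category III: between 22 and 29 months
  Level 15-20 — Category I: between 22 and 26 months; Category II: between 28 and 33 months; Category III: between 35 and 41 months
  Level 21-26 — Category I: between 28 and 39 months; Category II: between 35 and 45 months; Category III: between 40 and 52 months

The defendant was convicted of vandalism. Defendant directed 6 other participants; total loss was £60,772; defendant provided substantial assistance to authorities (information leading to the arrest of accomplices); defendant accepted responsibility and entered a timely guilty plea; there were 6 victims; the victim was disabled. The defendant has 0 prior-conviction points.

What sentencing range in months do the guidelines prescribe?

Base offense level for vandalism: 20.
§1 applies (level before this adjustment is 20 ≥ 8, so +5): 20 + 5 = 25.
§2 applies (level before this adjustment is 25 ≥ 12, so +5): 25 + 5 = 30.
§3 applies: 30 − 3 = 27.
§4 applies: 27 + 2 = 29.
§5 applies: 29 − 3 = 26.
§6 applies: 26 + 2 = 28.
§8 does not apply.
Level 28 exceeds the maximum of 26; capped at 26.
Final offense level: 26.
Criminal history: 0 prior points → Category I (0-8).
Level 26 falls in the 21-26 band.
Grid: Level 21-26 × Category I = 28-39 months.

28-39 months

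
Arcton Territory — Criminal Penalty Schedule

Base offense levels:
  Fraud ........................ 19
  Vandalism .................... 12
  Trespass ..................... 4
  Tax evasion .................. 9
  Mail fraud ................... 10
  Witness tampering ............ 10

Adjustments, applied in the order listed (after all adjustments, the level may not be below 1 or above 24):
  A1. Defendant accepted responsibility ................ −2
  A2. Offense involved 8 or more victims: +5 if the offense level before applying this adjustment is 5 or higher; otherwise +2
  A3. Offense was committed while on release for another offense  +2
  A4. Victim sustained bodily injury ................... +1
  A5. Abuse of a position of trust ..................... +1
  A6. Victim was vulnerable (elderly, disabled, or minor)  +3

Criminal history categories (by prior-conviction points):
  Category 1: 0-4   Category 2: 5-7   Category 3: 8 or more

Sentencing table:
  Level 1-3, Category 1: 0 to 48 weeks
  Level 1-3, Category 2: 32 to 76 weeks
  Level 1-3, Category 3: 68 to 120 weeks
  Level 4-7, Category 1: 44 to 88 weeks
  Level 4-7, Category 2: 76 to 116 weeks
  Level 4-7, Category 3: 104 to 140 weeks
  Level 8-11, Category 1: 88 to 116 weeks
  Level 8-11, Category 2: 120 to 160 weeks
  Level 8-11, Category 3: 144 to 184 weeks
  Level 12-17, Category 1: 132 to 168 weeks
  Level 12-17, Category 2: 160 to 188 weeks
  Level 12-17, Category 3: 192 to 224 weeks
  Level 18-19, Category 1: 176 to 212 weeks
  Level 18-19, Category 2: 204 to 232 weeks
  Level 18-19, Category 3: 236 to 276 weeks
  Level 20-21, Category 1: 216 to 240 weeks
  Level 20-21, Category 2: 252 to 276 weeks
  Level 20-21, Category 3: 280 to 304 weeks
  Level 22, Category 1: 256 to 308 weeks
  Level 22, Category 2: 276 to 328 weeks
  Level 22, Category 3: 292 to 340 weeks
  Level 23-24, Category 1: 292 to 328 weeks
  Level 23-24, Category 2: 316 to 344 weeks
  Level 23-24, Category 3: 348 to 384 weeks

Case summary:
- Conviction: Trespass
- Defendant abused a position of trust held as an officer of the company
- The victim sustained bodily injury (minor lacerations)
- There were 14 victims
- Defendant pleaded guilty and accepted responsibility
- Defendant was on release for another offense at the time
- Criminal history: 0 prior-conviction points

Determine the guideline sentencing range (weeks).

88-116 weeks

Base offense level for trespass: 4.
A1 applies: 4 − 2 = 2.
A2 applies (level before this adjustment is 2 < 5, so +2): 2 + 2 = 4.
A3 applies: 4 + 2 = 6.
A4 applies: 6 + 1 = 7.
A5 applies: 7 + 1 = 8.
Final offense level: 8.
Criminal history: 0 prior points → Category 1 (0-4).
Level 8 falls in the 8-11 band.
Grid: Level 8-11 × Category 1 = 88-116 weeks.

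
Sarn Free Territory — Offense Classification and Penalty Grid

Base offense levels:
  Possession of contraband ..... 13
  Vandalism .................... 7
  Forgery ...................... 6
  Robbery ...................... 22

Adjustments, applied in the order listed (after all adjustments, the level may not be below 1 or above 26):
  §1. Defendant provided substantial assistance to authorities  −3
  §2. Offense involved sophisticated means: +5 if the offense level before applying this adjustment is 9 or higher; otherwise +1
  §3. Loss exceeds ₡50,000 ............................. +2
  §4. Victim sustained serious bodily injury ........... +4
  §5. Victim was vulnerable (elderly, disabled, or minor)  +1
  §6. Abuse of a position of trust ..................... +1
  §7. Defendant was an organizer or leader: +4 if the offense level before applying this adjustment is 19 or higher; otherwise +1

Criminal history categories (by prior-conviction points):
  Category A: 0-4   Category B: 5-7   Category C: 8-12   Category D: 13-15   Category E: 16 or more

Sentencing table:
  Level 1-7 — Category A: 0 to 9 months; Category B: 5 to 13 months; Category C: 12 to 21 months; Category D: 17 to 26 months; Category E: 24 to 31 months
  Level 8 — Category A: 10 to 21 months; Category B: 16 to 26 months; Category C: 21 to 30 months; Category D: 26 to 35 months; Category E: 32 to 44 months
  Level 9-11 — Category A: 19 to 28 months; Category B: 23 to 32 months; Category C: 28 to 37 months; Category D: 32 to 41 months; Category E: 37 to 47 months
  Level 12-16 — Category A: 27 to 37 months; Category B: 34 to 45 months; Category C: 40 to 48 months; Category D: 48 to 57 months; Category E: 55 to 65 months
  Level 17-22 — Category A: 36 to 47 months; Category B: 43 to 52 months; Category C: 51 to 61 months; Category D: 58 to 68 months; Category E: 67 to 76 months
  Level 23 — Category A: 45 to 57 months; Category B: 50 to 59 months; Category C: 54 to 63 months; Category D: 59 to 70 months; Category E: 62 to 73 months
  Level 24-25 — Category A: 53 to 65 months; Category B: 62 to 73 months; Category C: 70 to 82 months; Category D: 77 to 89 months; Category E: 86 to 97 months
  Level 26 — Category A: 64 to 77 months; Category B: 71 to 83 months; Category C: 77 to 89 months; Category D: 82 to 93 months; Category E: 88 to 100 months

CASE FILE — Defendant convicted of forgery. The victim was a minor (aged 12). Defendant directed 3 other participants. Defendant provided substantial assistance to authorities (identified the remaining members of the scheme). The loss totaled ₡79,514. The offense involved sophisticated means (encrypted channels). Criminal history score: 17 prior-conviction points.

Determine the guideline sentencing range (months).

32-44 months

Base offense level for forgery: 6.
§1 applies: 6 − 3 = 3.
§2 applies (level before this adjustment is 3 < 9, so +1): 3 + 1 = 4.
§3 applies: 4 + 2 = 6.
§4 does not apply.
§5 applies: 6 + 1 = 7.
§6 does not apply.
§7 applies (level before this adjustment is 7 < 19, so +1): 7 + 1 = 8.
Final offense level: 8.
Criminal history: 17 prior points → Category E (16+).
Level 8 falls in the 8 band.
Grid: Level 8 × Category E = 32-44 months.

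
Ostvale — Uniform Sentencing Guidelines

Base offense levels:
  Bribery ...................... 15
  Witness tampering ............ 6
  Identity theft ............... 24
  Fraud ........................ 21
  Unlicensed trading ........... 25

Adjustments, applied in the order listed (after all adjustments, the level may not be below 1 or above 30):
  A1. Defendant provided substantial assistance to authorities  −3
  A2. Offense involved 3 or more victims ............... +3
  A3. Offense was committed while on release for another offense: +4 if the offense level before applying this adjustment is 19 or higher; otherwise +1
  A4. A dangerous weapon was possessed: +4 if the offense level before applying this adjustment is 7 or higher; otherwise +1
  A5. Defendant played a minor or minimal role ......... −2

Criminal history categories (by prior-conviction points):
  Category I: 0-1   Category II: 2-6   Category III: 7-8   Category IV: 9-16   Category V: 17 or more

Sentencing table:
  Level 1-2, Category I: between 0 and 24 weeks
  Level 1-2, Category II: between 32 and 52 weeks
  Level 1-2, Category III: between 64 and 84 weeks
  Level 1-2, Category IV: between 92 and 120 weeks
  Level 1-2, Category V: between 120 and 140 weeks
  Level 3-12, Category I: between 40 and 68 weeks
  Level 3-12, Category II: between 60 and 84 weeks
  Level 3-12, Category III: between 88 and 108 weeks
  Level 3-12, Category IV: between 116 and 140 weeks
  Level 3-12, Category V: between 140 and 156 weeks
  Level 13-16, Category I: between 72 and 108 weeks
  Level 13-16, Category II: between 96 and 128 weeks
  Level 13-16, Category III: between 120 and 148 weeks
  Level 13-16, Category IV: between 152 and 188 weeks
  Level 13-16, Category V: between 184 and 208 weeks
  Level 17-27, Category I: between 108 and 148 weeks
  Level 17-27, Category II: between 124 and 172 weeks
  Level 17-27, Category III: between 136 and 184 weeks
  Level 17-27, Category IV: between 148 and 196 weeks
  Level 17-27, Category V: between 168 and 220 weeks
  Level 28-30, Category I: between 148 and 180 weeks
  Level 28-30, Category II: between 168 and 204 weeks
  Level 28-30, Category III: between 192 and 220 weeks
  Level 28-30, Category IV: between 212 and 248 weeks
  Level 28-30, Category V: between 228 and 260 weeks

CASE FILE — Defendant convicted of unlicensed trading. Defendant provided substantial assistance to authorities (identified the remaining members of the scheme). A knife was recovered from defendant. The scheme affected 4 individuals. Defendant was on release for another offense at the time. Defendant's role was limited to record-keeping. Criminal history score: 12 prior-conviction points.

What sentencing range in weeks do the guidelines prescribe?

Base offense level for unlicensed trading: 25.
A1 applies: 25 − 3 = 22.
A2 applies: 22 + 3 = 25.
A3 applies (level before this adjustment is 25 ≥ 19, so +4): 25 + 4 = 29.
A4 applies (level before this adjustment is 29 ≥ 7, so +4): 29 + 4 = 33.
A5 applies: 33 − 2 = 31.
Level 31 exceeds the maximum of 30; capped at 30.
Final offense level: 30.
Criminal history: 12 prior points → Category IV (9-16).
Level 30 falls in the 28-30 band.
Grid: Level 28-30 × Category IV = 212-248 weeks.

212-248 weeks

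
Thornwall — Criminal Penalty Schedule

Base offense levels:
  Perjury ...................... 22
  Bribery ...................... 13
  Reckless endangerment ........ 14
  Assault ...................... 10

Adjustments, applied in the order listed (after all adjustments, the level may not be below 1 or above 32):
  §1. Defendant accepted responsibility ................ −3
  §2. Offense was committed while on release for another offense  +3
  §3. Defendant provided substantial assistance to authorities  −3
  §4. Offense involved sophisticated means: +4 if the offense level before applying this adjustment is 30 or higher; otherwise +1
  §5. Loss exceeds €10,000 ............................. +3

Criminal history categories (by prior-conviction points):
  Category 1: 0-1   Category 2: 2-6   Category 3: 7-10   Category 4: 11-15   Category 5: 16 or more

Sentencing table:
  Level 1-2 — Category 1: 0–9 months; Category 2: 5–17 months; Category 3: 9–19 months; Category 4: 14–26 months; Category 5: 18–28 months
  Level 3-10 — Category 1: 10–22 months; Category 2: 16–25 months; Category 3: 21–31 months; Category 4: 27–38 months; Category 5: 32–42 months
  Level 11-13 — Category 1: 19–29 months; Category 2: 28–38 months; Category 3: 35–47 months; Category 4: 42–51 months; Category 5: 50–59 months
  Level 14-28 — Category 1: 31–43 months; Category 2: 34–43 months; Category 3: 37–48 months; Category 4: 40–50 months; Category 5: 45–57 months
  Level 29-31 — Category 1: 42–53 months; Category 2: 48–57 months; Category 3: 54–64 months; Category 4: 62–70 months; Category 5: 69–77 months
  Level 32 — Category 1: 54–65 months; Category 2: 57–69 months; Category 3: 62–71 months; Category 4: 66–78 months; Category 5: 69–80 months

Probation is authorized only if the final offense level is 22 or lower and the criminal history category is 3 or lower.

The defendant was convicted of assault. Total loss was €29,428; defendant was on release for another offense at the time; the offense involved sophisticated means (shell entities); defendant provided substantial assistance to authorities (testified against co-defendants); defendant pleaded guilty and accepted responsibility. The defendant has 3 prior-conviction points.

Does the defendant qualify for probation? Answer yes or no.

Base offense level for assault: 10.
§1 applies: 10 − 3 = 7.
§2 applies: 7 + 3 = 10.
§3 applies: 10 − 3 = 7.
§4 applies (level before this adjustment is 7 < 30, so +1): 7 + 1 = 8.
§5 applies: 8 + 3 = 11.
Final offense level: 11.
Criminal history: 3 prior points → Category 2 (2-6).
Level 11 falls in the 11-13 band.
Grid: Level 11-13 × Category 2 = 28-38 months.
Probation check: level 11 ≤ 22 and category 2 ≤ 3 → eligible.

Yes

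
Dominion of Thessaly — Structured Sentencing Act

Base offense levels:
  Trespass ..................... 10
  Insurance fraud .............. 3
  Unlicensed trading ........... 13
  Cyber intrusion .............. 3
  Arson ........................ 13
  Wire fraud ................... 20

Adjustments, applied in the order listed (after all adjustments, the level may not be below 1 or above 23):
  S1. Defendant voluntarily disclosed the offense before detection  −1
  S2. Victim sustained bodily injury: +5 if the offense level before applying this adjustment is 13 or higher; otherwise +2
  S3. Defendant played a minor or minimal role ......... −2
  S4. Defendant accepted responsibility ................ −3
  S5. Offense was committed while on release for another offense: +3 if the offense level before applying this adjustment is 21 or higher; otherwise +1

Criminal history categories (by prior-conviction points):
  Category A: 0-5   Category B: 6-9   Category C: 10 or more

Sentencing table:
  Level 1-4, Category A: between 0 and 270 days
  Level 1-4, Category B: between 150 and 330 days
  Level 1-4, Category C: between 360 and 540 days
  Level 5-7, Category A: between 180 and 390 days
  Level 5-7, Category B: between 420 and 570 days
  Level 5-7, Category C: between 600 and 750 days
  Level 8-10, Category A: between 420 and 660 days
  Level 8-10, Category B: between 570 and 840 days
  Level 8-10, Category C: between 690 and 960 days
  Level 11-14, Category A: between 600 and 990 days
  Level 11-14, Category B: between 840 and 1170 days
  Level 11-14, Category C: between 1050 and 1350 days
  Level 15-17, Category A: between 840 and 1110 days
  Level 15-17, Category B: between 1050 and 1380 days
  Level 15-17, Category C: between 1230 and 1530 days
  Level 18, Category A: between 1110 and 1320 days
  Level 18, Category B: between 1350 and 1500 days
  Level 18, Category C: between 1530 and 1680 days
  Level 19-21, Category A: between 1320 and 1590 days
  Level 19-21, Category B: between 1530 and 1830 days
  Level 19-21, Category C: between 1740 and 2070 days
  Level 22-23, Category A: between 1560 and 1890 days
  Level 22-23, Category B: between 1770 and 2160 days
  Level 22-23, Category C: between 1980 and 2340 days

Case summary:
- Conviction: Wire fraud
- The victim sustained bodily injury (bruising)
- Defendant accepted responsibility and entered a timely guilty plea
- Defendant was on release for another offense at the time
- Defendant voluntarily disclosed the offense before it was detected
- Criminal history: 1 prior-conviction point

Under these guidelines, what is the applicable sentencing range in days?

Base offense level for wire fraud: 20.
S1 applies: 20 − 1 = 19.
S2 applies (level before this adjustment is 19 ≥ 13, so +5): 19 + 5 = 24.
S3 does not apply.
S4 applies: 24 − 3 = 21.
S5 applies (level before this adjustment is 21 ≥ 21, so +3): 21 + 3 = 24.
Level 24 exceeds the maximum of 23; capped at 23.
Final offense level: 23.
Criminal history: 1 prior point → Category A (0-5).
Level 23 falls in the 22-23 band.
Grid: Level 22-23 × Category A = 1560-1890 days.

1560-1890 days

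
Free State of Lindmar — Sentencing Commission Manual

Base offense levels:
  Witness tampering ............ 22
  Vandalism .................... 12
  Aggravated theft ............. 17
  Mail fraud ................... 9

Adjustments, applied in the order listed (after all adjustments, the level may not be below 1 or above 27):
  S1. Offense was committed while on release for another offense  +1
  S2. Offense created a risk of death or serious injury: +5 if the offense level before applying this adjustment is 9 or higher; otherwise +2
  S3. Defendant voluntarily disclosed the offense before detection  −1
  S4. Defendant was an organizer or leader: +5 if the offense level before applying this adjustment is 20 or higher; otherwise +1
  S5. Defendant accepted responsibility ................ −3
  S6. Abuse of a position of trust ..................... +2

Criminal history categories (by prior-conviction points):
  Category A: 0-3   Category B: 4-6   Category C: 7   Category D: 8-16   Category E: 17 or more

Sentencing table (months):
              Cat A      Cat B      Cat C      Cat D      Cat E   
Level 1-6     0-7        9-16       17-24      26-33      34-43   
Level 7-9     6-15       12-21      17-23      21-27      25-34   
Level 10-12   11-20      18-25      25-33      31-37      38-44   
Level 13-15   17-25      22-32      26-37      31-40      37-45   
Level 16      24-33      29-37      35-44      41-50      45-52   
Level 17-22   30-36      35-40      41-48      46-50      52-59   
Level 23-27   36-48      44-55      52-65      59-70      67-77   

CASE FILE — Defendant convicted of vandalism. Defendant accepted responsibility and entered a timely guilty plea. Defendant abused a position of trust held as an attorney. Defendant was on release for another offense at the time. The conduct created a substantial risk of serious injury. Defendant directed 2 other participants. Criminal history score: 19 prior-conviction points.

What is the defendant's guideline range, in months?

Base offense level for vandalism: 12.
S1 applies: 12 + 1 = 13.
S2 applies (level before this adjustment is 13 ≥ 9, so +5): 13 + 5 = 18.
S3 does not apply.
S4 applies (level before this adjustment is 18 < 20, so +1): 18 + 1 = 19.
S5 applies: 19 − 3 = 16.
S6 applies: 16 + 2 = 18.
Final offense level: 18.
Criminal history: 19 prior points → Category E (17+).
Level 18 falls in the 17-22 band.
Grid: Level 17-22 × Category E = 52-59 months.

52-59 months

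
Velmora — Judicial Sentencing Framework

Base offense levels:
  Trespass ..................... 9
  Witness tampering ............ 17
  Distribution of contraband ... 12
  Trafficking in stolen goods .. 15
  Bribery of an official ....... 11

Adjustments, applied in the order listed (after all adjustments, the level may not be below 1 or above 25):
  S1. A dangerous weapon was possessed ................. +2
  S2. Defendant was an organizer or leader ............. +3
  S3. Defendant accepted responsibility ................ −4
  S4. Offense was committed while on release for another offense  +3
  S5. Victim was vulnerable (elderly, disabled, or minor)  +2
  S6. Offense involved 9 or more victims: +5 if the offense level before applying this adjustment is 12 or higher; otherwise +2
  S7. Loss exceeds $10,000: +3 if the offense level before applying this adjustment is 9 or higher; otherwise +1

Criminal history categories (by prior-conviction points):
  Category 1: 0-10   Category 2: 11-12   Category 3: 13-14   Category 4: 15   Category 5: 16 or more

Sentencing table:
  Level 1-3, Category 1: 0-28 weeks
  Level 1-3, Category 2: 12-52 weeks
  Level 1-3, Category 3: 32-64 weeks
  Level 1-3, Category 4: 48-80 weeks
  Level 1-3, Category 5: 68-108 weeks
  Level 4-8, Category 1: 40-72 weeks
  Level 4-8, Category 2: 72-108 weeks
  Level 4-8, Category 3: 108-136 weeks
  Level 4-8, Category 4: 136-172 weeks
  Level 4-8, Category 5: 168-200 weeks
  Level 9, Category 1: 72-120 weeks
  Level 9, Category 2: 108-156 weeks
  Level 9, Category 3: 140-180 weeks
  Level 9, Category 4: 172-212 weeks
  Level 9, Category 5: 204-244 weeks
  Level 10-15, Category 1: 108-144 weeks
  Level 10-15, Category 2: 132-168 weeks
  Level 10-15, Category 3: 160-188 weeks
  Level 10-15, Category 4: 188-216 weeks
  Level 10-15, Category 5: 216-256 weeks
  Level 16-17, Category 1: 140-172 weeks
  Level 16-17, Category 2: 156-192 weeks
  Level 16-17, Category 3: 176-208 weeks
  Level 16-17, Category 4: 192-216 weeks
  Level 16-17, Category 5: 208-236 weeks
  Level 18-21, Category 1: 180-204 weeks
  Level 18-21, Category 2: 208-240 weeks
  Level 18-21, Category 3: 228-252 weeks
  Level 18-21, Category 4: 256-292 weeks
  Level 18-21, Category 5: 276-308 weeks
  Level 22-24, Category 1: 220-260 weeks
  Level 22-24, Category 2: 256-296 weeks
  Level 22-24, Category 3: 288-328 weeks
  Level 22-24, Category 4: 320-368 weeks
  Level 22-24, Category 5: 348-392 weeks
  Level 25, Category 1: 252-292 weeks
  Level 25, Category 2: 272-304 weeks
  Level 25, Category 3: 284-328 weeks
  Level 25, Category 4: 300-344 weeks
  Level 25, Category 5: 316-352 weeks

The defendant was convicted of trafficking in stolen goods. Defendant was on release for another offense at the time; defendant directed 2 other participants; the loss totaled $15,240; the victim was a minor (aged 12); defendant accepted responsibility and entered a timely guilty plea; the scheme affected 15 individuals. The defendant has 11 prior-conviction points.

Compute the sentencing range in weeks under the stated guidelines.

272-304 weeks

Base offense level for trafficking in stolen goods: 15.
S2 applies: 15 + 3 = 18.
S3 applies: 18 − 4 = 14.
S4 applies: 14 + 3 = 17.
S5 applies: 17 + 2 = 19.
S6 applies (level before this adjustment is 19 ≥ 12, so +5): 19 + 5 = 24.
S7 applies (level before this adjustment is 24 ≥ 9, so +3): 24 + 3 = 27.
Level 27 exceeds the maximum of 25; capped at 25.
Final offense level: 25.
Criminal history: 11 prior points → Category 2 (11-12).
Level 25 falls in the 25 band.
Grid: Level 25 × Category 2 = 272-304 weeks.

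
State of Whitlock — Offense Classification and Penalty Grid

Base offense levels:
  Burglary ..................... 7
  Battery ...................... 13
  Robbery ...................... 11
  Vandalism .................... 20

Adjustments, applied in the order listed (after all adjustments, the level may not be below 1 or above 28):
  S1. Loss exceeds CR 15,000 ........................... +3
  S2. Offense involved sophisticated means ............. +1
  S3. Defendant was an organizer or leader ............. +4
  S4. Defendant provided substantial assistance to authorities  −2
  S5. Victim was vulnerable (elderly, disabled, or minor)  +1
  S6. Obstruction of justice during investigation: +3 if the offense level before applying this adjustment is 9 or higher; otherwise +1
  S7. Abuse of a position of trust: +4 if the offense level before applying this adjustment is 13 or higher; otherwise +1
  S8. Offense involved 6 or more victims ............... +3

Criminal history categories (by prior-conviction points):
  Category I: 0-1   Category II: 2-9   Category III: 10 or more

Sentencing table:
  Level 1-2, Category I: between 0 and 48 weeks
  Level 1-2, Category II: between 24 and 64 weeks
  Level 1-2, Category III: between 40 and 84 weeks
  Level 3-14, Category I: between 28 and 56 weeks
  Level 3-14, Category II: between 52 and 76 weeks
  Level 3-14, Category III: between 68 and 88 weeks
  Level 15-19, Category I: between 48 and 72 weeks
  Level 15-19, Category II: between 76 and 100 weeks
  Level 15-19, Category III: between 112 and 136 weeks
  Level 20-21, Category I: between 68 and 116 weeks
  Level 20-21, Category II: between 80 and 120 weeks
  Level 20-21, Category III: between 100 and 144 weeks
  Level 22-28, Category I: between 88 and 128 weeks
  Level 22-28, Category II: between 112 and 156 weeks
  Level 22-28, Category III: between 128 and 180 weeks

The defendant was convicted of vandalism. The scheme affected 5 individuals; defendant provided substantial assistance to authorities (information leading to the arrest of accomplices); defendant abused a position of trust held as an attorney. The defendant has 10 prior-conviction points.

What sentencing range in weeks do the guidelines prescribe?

Base offense level for vandalism: 20.
S2 does not apply.
S4 applies: 20 − 2 = 18.
S7 applies (level before this adjustment is 18 ≥ 13, so +4): 18 + 4 = 22.
S8 does not apply.
Final offense level: 22.
Criminal history: 10 prior points → Category III (10+).
Level 22 falls in the 22-28 band.
Grid: Level 22-28 × Category III = 128-180 weeks.

128-180 weeks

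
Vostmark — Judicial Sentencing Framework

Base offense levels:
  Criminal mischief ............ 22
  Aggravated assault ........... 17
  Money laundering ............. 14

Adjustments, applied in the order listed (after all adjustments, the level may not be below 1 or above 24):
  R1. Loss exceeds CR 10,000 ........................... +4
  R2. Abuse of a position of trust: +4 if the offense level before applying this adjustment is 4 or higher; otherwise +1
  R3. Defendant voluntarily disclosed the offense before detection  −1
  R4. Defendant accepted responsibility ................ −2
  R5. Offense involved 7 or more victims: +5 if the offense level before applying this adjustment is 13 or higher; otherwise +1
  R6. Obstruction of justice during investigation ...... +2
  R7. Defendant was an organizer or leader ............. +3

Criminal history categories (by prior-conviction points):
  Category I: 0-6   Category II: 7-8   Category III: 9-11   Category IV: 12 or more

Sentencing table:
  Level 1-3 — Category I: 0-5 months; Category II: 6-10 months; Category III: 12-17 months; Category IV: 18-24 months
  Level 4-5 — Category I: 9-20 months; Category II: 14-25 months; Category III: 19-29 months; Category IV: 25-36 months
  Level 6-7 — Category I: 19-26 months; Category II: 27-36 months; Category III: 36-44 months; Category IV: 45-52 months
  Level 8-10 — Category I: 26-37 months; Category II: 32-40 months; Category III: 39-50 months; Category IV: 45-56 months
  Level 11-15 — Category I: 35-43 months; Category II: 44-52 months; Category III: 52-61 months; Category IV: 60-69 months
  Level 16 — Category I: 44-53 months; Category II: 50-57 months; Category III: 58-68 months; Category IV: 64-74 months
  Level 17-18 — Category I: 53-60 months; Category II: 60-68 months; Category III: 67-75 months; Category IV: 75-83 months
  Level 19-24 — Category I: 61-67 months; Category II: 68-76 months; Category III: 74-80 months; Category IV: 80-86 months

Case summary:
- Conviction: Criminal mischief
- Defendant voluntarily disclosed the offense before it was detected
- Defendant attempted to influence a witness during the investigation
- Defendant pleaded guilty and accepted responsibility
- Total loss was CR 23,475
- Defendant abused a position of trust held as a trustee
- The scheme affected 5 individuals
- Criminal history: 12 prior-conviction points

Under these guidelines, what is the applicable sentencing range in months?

Base offense level for criminal mischief: 22.
R1 applies: 22 + 4 = 26.
R2 applies (level before this adjustment is 26 ≥ 4, so +4): 26 + 4 = 30.
R3 applies: 30 − 1 = 29.
R4 applies: 29 − 2 = 27.
R5 does not apply.
R6 applies: 27 + 2 = 29.
R7 does not apply.
Level 29 exceeds the maximum of 24; capped at 24.
Final offense level: 24.
Criminal history: 12 prior points → Category IV (12+).
Level 24 falls in the 19-24 band.
Grid: Level 19-24 × Category IV = 80-86 months.

80-86 months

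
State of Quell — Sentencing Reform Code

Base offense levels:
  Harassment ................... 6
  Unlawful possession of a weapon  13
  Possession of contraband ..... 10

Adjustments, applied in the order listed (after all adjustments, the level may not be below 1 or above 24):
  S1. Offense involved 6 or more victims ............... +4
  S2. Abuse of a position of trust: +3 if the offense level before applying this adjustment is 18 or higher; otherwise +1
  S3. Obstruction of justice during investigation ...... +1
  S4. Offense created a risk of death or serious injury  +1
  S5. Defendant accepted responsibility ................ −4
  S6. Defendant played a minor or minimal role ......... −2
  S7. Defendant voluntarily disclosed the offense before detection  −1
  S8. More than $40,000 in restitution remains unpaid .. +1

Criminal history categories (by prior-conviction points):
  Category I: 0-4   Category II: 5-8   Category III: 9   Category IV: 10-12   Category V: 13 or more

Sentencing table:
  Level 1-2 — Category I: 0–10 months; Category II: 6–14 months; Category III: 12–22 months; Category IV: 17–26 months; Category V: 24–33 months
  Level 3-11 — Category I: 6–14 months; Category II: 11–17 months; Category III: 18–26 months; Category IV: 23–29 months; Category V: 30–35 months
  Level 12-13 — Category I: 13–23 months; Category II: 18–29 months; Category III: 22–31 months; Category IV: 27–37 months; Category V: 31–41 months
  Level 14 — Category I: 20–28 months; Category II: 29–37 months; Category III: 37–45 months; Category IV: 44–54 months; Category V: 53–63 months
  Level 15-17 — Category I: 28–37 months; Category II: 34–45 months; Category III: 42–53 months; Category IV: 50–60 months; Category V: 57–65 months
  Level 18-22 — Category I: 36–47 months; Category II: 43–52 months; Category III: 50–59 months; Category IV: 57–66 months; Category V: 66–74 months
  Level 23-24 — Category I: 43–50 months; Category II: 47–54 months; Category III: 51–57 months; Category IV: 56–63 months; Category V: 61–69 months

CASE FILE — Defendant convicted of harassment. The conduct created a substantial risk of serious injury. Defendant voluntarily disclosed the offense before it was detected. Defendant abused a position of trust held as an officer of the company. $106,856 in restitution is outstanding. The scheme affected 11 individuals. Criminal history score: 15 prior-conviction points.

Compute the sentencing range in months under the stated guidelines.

31-41 months

Base offense level for harassment: 6.
S1 applies: 6 + 4 = 10.
S2 applies (level before this adjustment is 10 < 18, so +1): 10 + 1 = 11.
S4 applies: 11 + 1 = 12.
S7 applies: 12 − 1 = 11.
S8 applies: 11 + 1 = 12.
Final offense level: 12.
Criminal history: 15 prior points → Category V (13+).
Level 12 falls in the 12-13 band.
Grid: Level 12-13 × Category V = 31-41 months.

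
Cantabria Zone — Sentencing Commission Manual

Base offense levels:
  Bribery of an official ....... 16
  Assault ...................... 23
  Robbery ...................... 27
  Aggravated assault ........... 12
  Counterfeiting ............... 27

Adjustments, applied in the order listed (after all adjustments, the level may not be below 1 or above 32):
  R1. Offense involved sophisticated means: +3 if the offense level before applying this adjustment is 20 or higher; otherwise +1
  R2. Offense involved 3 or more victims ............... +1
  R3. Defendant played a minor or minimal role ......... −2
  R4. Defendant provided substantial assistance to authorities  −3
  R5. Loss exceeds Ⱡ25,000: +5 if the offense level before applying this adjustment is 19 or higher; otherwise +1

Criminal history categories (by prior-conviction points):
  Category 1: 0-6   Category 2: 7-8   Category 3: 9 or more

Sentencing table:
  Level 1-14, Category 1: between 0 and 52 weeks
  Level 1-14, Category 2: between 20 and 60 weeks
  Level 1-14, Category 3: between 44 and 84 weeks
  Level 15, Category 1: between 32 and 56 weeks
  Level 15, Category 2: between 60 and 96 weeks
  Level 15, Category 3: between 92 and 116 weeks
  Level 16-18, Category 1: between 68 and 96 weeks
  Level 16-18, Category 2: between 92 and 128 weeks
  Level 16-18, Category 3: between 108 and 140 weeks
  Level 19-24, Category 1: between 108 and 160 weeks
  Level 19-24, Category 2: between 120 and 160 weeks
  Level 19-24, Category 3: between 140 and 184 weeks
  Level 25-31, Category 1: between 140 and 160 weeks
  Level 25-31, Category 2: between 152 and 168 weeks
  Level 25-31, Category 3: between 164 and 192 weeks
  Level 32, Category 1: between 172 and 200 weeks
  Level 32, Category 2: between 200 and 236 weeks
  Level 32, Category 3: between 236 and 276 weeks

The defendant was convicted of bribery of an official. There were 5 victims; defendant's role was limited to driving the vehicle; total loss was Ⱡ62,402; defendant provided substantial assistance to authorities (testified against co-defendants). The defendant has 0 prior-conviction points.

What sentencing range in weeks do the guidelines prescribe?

0-52 weeks

Base offense level for bribery of an official: 16.
R2 applies: 16 + 1 = 17.
R3 applies: 17 − 2 = 15.
R4 applies: 15 − 3 = 12.
R5 applies (level before this adjustment is 12 < 19, so +1): 12 + 1 = 13.
Final offense level: 13.
Criminal history: 0 prior points → Category 1 (0-6).
Level 13 falls in the 1-14 band.
Grid: Level 1-14 × Category 1 = 0-52 weeks.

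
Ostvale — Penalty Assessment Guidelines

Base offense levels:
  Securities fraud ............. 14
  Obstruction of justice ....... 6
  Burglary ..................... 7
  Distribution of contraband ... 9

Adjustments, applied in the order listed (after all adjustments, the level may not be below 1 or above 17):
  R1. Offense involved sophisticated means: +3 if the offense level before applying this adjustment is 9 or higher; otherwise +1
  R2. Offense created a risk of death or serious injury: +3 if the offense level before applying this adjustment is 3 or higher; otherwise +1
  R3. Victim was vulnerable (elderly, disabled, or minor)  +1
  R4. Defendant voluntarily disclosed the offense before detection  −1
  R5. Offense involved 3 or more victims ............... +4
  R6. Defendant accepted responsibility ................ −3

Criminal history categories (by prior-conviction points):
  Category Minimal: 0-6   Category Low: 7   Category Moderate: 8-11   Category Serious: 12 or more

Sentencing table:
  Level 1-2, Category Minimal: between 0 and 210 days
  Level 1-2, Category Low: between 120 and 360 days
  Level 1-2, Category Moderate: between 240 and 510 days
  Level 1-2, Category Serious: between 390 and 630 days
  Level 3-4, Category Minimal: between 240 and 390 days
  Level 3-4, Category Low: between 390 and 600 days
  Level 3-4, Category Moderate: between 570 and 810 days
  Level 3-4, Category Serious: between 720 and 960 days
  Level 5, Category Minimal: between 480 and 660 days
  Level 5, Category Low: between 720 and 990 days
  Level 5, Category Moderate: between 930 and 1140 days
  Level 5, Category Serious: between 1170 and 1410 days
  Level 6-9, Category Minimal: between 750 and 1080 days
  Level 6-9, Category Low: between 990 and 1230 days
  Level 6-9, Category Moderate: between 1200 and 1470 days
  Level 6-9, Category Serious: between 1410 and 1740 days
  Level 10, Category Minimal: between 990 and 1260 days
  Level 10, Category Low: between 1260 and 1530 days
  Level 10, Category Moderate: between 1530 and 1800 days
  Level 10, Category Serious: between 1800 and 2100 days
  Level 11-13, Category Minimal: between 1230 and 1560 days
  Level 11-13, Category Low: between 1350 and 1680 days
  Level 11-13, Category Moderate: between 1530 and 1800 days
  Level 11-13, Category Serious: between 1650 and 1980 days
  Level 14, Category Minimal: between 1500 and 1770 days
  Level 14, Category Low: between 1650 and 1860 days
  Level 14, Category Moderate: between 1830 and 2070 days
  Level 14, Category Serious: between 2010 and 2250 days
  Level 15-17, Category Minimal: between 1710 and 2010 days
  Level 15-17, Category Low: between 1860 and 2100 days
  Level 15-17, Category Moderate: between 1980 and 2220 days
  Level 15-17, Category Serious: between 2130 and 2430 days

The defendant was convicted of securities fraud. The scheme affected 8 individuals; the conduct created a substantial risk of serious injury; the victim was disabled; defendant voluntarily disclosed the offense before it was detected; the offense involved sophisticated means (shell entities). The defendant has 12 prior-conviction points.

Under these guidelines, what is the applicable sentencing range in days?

2130-2430 days

Base offense level for securities fraud: 14.
R1 applies (level before this adjustment is 14 ≥ 9, so +3): 14 + 3 = 17.
R2 applies (level before this adjustment is 17 ≥ 3, so +3): 17 + 3 = 20.
R3 applies: 20 + 1 = 21.
R4 applies: 21 − 1 = 20.
R5 applies: 20 + 4 = 24.
R6 does not apply.
Level 24 exceeds the maximum of 17; capped at 17.
Final offense level: 17.
Criminal history: 12 prior points → Category Serious (12+).
Level 17 falls in the 15-17 band.
Grid: Level 15-17 × Category Serious = 2130-2430 days.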